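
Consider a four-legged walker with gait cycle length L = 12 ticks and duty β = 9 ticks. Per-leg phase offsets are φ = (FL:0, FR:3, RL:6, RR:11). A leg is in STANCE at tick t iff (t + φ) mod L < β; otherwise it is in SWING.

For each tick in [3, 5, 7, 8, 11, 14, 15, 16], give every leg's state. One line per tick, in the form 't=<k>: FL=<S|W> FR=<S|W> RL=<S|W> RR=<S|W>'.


t=3: FL=S FR=S RL=W RR=S
t=5: FL=S FR=S RL=W RR=S
t=7: FL=S FR=W RL=S RR=S
t=8: FL=S FR=W RL=S RR=S
t=11: FL=W FR=S RL=S RR=W
t=14: FL=S FR=S RL=S RR=S
t=15: FL=S FR=S RL=W RR=S
t=16: FL=S FR=S RL=W RR=S

t=3: phase=(3,6,9,2) vs β=9 → FL=S FR=S RL=W RR=S
t=5: phase=(5,8,11,4) vs β=9 → FL=S FR=S RL=W RR=S
t=7: phase=(7,10,1,6) vs β=9 → FL=S FR=W RL=S RR=S
t=8: phase=(8,11,2,7) vs β=9 → FL=S FR=W RL=S RR=S
t=11: phase=(11,2,5,10) vs β=9 → FL=W FR=S RL=S RR=W
t=14: phase=(2,5,8,1) vs β=9 → FL=S FR=S RL=S RR=S
t=15: phase=(3,6,9,2) vs β=9 → FL=S FR=S RL=W RR=S
t=16: phase=(4,7,10,3) vs β=9 → FL=S FR=S RL=W RR=S


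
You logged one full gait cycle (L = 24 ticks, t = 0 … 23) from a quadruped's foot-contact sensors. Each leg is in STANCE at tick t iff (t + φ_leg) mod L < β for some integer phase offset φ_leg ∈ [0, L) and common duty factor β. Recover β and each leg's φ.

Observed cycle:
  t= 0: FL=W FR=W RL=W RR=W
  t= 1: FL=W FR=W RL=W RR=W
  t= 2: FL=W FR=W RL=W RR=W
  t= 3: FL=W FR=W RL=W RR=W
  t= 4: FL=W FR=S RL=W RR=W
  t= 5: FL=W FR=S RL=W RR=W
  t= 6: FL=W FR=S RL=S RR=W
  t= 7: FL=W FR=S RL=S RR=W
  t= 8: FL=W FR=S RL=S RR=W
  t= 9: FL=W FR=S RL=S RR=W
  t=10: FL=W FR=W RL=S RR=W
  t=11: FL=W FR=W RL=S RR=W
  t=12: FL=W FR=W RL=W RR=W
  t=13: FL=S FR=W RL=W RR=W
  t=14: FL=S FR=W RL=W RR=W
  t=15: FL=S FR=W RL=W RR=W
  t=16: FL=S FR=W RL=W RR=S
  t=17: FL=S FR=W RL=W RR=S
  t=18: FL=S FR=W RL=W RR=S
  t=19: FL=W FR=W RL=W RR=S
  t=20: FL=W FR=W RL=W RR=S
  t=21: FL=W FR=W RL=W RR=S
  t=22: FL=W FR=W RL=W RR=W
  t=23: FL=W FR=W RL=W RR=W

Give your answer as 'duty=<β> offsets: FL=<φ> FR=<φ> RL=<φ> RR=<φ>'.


duty=6 offsets: FL=11 FR=20 RL=18 RR=8

duty β = stance ticks per leg = 6
FL: stance ticks = 6; W→S at t=13 → φ=11
FR: stance ticks = 6; W→S at t=4 → φ=20
RL: stance ticks = 6; W→S at t=6 → φ=18
RR: stance ticks = 6; W→S at t=16 → φ=8


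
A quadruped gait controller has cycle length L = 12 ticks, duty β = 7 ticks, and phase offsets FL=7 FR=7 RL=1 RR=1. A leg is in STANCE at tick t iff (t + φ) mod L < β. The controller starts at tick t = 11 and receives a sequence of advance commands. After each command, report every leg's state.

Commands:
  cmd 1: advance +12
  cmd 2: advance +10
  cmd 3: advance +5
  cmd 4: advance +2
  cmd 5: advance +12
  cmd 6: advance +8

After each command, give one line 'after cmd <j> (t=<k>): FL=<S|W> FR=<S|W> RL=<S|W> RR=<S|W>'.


start t=11: FL=S FR=S RL=S RR=S
cmd 1: advance +12 → t=23, phase=(6,6,0,0) → FL=S FR=S RL=S RR=S
cmd 2: advance +10 → t=33, phase=(4,4,10,10) → FL=S FR=S RL=W RR=W
cmd 3: advance +5 → t=38, phase=(9,9,3,3) → FL=W FR=W RL=S RR=S
cmd 4: advance +2 → t=40, phase=(11,11,5,5) → FL=W FR=W RL=S RR=S
cmd 5: advance +12 → t=52, phase=(11,11,5,5) → FL=W FR=W RL=S RR=S
cmd 6: advance +8 → t=60, phase=(7,7,1,1) → FL=W FR=W RL=S RR=S

after cmd 1 (t=23): FL=S FR=S RL=S RR=S
after cmd 2 (t=33): FL=S FR=S RL=W RR=W
after cmd 3 (t=38): FL=W FR=W RL=S RR=S
after cmd 4 (t=40): FL=W FR=W RL=S RR=S
after cmd 5 (t=52): FL=W FR=W RL=S RR=S
after cmd 6 (t=60): FL=W FR=W RL=S RR=S


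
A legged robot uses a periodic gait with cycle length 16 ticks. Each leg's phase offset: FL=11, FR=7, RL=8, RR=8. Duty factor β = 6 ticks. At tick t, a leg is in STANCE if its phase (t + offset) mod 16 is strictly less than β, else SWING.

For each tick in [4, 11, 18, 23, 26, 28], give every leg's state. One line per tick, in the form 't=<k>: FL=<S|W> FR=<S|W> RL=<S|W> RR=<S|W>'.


t=4: phase=(15,11,12,12) vs β=6 → FL=W FR=W RL=W RR=W
t=11: phase=(6,2,3,3) vs β=6 → FL=W FR=S RL=S RR=S
t=18: phase=(13,9,10,10) vs β=6 → FL=W FR=W RL=W RR=W
t=23: phase=(2,14,15,15) vs β=6 → FL=S FR=W RL=W RR=W
t=26: phase=(5,1,2,2) vs β=6 → FL=S FR=S RL=S RR=S
t=28: phase=(7,3,4,4) vs β=6 → FL=W FR=S RL=S RR=S

t=4: FL=W FR=W RL=W RR=W
t=11: FL=W FR=S RL=S RR=S
t=18: FL=W FR=W RL=W RR=W
t=23: FL=S FR=W RL=W RR=W
t=26: FL=S FR=S RL=S RR=S
t=28: FL=W FR=S RL=S RR=S


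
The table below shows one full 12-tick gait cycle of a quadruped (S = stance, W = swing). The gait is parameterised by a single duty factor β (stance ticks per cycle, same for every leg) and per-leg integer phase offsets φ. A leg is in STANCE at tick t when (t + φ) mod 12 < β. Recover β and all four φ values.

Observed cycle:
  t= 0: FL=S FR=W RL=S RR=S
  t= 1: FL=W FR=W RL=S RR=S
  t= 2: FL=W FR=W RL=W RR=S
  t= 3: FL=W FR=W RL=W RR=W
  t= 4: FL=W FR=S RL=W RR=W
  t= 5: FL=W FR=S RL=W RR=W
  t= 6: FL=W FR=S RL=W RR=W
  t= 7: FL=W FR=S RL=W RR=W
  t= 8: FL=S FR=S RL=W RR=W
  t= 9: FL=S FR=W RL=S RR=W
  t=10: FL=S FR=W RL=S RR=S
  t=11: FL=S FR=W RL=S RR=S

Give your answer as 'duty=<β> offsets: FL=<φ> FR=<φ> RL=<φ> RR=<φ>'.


duty=5 offsets: FL=4 FR=8 RL=3 RR=2

duty β = stance ticks per leg = 5
FL: stance ticks = 5; W→S at t=8 → φ=4
FR: stance ticks = 5; W→S at t=4 → φ=8
RL: stance ticks = 5; W→S at t=9 → φ=3
RR: stance ticks = 5; W→S at t=10 → φ=2


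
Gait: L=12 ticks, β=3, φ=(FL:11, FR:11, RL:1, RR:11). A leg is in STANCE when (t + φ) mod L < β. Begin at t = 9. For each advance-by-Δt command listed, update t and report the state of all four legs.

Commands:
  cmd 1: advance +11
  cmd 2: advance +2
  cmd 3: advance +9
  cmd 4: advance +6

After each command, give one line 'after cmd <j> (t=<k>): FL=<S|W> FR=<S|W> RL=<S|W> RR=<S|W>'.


after cmd 1 (t=20): FL=W FR=W RL=W RR=W
after cmd 2 (t=22): FL=W FR=W RL=W RR=W
after cmd 3 (t=31): FL=W FR=W RL=W RR=W
after cmd 4 (t=37): FL=S FR=S RL=S RR=S

start t=9: FL=W FR=W RL=W RR=W
cmd 1: advance +11 → t=20, phase=(7,7,9,7) → FL=W FR=W RL=W RR=W
cmd 2: advance +2 → t=22, phase=(9,9,11,9) → FL=W FR=W RL=W RR=W
cmd 3: advance +9 → t=31, phase=(6,6,8,6) → FL=W FR=W RL=W RR=W
cmd 4: advance +6 → t=37, phase=(0,0,2,0) → FL=S FR=S RL=S RR=S


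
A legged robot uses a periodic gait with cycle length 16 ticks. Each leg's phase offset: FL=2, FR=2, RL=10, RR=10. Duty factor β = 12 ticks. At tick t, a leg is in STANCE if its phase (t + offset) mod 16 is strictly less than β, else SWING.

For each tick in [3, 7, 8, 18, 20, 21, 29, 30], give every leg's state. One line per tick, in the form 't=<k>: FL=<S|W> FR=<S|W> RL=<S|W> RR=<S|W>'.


t=3: phase=(5,5,13,13) vs β=12 → FL=S FR=S RL=W RR=W
t=7: phase=(9,9,1,1) vs β=12 → FL=S FR=S RL=S RR=S
t=8: phase=(10,10,2,2) vs β=12 → FL=S FR=S RL=S RR=S
t=18: phase=(4,4,12,12) vs β=12 → FL=S FR=S RL=W RR=W
t=20: phase=(6,6,14,14) vs β=12 → FL=S FR=S RL=W RR=W
t=21: phase=(7,7,15,15) vs β=12 → FL=S FR=S RL=W RR=W
t=29: phase=(15,15,7,7) vs β=12 → FL=W FR=W RL=S RR=S
t=30: phase=(0,0,8,8) vs β=12 → FL=S FR=S RL=S RR=S

t=3: FL=S FR=S RL=W RR=W
t=7: FL=S FR=S RL=S RR=S
t=8: FL=S FR=S RL=S RR=S
t=18: FL=S FR=S RL=W RR=W
t=20: FL=S FR=S RL=W RR=W
t=21: FL=S FR=S RL=W RR=W
t=29: FL=W FR=W RL=S RR=S
t=30: FL=S FR=S RL=S RR=S


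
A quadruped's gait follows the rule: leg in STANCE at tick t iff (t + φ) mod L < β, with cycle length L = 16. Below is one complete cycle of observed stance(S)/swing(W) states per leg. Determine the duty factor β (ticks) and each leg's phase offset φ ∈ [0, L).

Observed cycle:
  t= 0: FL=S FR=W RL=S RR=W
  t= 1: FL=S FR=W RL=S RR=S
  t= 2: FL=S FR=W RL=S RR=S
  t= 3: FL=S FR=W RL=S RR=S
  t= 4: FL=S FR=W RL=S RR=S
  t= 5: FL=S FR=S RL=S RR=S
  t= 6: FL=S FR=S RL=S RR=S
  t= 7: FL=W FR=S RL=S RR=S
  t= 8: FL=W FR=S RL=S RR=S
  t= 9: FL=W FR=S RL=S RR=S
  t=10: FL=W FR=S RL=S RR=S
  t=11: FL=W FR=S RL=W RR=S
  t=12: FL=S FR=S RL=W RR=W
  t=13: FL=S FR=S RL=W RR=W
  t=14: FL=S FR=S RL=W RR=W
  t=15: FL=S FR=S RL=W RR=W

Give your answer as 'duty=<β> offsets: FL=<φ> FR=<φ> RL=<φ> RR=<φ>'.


duty=11 offsets: FL=4 FR=11 RL=0 RR=15

duty β = stance ticks per leg = 11
FL: stance ticks = 11; W→S at t=12 → φ=4
FR: stance ticks = 11; W→S at t=5 → φ=11
RL: stance ticks = 11; W→S at t=0 → φ=0
RR: stance ticks = 11; W→S at t=1 → φ=15


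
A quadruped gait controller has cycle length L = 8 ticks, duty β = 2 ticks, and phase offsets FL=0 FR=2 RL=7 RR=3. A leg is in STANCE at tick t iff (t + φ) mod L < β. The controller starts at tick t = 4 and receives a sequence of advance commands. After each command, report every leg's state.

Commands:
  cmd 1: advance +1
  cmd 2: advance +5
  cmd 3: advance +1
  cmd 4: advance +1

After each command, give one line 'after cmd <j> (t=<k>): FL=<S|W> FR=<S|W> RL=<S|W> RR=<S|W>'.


start t=4: FL=W FR=W RL=W RR=W
cmd 1: advance +1 → t=5, phase=(5,7,4,0) → FL=W FR=W RL=W RR=S
cmd 2: advance +5 → t=10, phase=(2,4,1,5) → FL=W FR=W RL=S RR=W
cmd 3: advance +1 → t=11, phase=(3,5,2,6) → FL=W FR=W RL=W RR=W
cmd 4: advance +1 → t=12, phase=(4,6,3,7) → FL=W FR=W RL=W RR=W

after cmd 1 (t=5): FL=W FR=W RL=W RR=S
after cmd 2 (t=10): FL=W FR=W RL=S RR=W
after cmd 3 (t=11): FL=W FR=W RL=W RR=W
after cmd 4 (t=12): FL=W FR=W RL=W RR=W


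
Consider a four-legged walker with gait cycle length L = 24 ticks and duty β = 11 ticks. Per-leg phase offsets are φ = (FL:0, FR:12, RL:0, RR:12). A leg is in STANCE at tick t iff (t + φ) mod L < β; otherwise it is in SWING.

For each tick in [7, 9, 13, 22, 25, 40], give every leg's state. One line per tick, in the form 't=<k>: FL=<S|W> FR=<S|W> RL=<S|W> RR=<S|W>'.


t=7: phase=(7,19,7,19) vs β=11 → FL=S FR=W RL=S RR=W
t=9: phase=(9,21,9,21) vs β=11 → FL=S FR=W RL=S RR=W
t=13: phase=(13,1,13,1) vs β=11 → FL=W FR=S RL=W RR=S
t=22: phase=(22,10,22,10) vs β=11 → FL=W FR=S RL=W RR=S
t=25: phase=(1,13,1,13) vs β=11 → FL=S FR=W RL=S RR=W
t=40: phase=(16,4,16,4) vs β=11 → FL=W FR=S RL=W RR=S

t=7: FL=S FR=W RL=S RR=W
t=9: FL=S FR=W RL=S RR=W
t=13: FL=W FR=S RL=W RR=S
t=22: FL=W FR=S RL=W RR=S
t=25: FL=S FR=W RL=S RR=W
t=40: FL=W FR=S RL=W RR=S


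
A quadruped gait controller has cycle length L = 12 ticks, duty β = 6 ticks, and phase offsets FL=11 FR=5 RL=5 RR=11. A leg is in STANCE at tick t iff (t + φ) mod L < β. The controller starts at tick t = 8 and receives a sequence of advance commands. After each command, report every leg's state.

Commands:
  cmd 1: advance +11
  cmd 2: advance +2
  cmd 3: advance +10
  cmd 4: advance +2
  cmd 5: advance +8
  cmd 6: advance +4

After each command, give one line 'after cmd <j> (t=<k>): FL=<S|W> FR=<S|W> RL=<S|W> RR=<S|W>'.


after cmd 1 (t=19): FL=W FR=S RL=S RR=W
after cmd 2 (t=21): FL=W FR=S RL=S RR=W
after cmd 3 (t=31): FL=W FR=S RL=S RR=W
after cmd 4 (t=33): FL=W FR=S RL=S RR=W
after cmd 5 (t=41): FL=S FR=W RL=W RR=S
after cmd 6 (t=45): FL=W FR=S RL=S RR=W

start t=8: FL=W FR=S RL=S RR=W
cmd 1: advance +11 → t=19, phase=(6,0,0,6) → FL=W FR=S RL=S RR=W
cmd 2: advance +2 → t=21, phase=(8,2,2,8) → FL=W FR=S RL=S RR=W
cmd 3: advance +10 → t=31, phase=(6,0,0,6) → FL=W FR=S RL=S RR=W
cmd 4: advance +2 → t=33, phase=(8,2,2,8) → FL=W FR=S RL=S RR=W
cmd 5: advance +8 → t=41, phase=(4,10,10,4) → FL=S FR=W RL=W RR=S
cmd 6: advance +4 → t=45, phase=(8,2,2,8) → FL=W FR=S RL=S RR=W


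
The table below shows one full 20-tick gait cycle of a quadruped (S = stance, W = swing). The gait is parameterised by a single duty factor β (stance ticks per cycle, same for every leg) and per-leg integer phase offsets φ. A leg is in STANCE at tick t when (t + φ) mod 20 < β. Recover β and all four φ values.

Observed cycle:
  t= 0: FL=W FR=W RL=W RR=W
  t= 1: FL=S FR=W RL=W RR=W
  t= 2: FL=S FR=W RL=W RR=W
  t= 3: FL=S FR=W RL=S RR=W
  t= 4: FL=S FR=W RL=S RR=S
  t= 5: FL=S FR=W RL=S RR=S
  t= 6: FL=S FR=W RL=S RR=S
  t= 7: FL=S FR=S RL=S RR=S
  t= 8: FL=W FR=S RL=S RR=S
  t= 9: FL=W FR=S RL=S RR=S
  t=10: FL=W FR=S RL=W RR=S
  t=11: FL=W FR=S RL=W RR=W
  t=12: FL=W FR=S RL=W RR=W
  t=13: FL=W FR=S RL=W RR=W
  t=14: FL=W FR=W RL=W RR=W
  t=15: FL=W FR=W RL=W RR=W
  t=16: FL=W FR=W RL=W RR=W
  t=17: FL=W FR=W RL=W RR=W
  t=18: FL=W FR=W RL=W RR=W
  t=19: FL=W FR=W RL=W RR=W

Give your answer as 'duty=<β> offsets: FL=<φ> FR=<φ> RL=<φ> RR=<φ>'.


duty=7 offsets: FL=19 FR=13 RL=17 RR=16

duty β = stance ticks per leg = 7
FL: stance ticks = 7; W→S at t=1 → φ=19
FR: stance ticks = 7; W→S at t=7 → φ=13
RL: stance ticks = 7; W→S at t=3 → φ=17
RR: stance ticks = 7; W→S at t=4 → φ=16


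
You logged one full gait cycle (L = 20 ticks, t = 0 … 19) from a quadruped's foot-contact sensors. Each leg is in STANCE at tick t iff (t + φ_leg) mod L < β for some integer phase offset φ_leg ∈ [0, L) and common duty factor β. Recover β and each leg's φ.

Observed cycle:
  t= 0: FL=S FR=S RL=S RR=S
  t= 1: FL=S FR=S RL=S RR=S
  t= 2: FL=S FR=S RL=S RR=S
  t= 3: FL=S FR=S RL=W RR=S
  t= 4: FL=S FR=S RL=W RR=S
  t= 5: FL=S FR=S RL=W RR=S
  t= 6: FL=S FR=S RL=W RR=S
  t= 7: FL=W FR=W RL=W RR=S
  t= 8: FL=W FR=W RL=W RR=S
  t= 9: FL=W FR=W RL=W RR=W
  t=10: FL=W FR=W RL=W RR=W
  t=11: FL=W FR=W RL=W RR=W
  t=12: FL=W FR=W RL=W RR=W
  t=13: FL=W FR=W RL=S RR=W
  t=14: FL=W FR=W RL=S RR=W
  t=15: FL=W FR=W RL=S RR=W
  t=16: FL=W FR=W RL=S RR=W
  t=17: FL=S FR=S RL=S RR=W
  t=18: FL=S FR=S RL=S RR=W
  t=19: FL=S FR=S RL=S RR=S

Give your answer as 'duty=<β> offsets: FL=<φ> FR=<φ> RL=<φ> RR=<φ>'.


duty=10 offsets: FL=3 FR=3 RL=7 RR=1

duty β = stance ticks per leg = 10
FL: stance ticks = 10; W→S at t=17 → φ=3
FR: stance ticks = 10; W→S at t=17 → φ=3
RL: stance ticks = 10; W→S at t=13 → φ=7
RR: stance ticks = 10; W→S at t=19 → φ=1


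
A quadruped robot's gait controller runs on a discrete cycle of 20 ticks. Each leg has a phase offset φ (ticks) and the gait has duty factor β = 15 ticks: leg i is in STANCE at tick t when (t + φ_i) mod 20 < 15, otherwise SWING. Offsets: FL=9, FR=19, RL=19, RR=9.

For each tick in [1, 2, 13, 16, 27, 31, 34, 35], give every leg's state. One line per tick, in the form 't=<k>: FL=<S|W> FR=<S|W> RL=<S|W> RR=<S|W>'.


t=1: phase=(10,0,0,10) vs β=15 → FL=S FR=S RL=S RR=S
t=2: phase=(11,1,1,11) vs β=15 → FL=S FR=S RL=S RR=S
t=13: phase=(2,12,12,2) vs β=15 → FL=S FR=S RL=S RR=S
t=16: phase=(5,15,15,5) vs β=15 → FL=S FR=W RL=W RR=S
t=27: phase=(16,6,6,16) vs β=15 → FL=W FR=S RL=S RR=W
t=31: phase=(0,10,10,0) vs β=15 → FL=S FR=S RL=S RR=S
t=34: phase=(3,13,13,3) vs β=15 → FL=S FR=S RL=S RR=S
t=35: phase=(4,14,14,4) vs β=15 → FL=S FR=S RL=S RR=S

t=1: FL=S FR=S RL=S RR=S
t=2: FL=S FR=S RL=S RR=S
t=13: FL=S FR=S RL=S RR=S
t=16: FL=S FR=W RL=W RR=S
t=27: FL=W FR=S RL=S RR=W
t=31: FL=S FR=S RL=S RR=S
t=34: FL=S FR=S RL=S RR=S
t=35: FL=S FR=S RL=S RR=S


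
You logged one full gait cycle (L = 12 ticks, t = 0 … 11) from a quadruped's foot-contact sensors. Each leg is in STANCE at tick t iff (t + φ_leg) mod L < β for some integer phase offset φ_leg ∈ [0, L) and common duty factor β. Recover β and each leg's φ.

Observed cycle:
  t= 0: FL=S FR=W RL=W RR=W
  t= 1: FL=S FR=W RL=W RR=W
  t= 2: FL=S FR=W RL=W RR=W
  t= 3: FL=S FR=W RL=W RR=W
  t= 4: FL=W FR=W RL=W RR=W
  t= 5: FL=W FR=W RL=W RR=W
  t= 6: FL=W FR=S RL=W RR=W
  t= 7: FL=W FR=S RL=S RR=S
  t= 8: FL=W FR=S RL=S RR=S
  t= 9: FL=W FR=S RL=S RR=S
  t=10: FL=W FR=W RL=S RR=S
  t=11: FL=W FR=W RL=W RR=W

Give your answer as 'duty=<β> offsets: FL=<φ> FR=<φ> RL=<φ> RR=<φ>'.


duty=4 offsets: FL=0 FR=6 RL=5 RR=5

duty β = stance ticks per leg = 4
FL: stance ticks = 4; W→S at t=0 → φ=0
FR: stance ticks = 4; W→S at t=6 → φ=6
RL: stance ticks = 4; W→S at t=7 → φ=5
RR: stance ticks = 4; W→S at t=7 → φ=5


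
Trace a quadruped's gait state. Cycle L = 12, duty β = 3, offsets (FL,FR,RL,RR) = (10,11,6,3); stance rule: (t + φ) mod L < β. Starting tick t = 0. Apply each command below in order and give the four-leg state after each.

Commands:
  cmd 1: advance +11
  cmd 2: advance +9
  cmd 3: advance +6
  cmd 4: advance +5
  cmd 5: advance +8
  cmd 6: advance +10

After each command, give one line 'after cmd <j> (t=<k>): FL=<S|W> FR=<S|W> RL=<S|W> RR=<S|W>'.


after cmd 1 (t=11): FL=W FR=W RL=W RR=S
after cmd 2 (t=20): FL=W FR=W RL=S RR=W
after cmd 3 (t=26): FL=S FR=S RL=W RR=W
after cmd 4 (t=31): FL=W FR=W RL=S RR=W
after cmd 5 (t=39): FL=S FR=S RL=W RR=W
after cmd 6 (t=49): FL=W FR=S RL=W RR=W

start t=0: FL=W FR=W RL=W RR=W
cmd 1: advance +11 → t=11, phase=(9,10,5,2) → FL=W FR=W RL=W RR=S
cmd 2: advance +9 → t=20, phase=(6,7,2,11) → FL=W FR=W RL=S RR=W
cmd 3: advance +6 → t=26, phase=(0,1,8,5) → FL=S FR=S RL=W RR=W
cmd 4: advance +5 → t=31, phase=(5,6,1,10) → FL=W FR=W RL=S RR=W
cmd 5: advance +8 → t=39, phase=(1,2,9,6) → FL=S FR=S RL=W RR=W
cmd 6: advance +10 → t=49, phase=(11,0,7,4) → FL=W FR=S RL=W RR=W


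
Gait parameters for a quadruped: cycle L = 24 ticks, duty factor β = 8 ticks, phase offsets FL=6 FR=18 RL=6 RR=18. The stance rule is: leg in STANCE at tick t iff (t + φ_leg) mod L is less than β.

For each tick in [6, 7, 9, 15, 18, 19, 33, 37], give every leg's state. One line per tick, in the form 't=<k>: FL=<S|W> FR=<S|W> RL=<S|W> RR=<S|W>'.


t=6: FL=W FR=S RL=W RR=S
t=7: FL=W FR=S RL=W RR=S
t=9: FL=W FR=S RL=W RR=S
t=15: FL=W FR=W RL=W RR=W
t=18: FL=S FR=W RL=S RR=W
t=19: FL=S FR=W RL=S RR=W
t=33: FL=W FR=S RL=W RR=S
t=37: FL=W FR=S RL=W RR=S

t=6: phase=(12,0,12,0) vs β=8 → FL=W FR=S RL=W RR=S
t=7: phase=(13,1,13,1) vs β=8 → FL=W FR=S RL=W RR=S
t=9: phase=(15,3,15,3) vs β=8 → FL=W FR=S RL=W RR=S
t=15: phase=(21,9,21,9) vs β=8 → FL=W FR=W RL=W RR=W
t=18: phase=(0,12,0,12) vs β=8 → FL=S FR=W RL=S RR=W
t=19: phase=(1,13,1,13) vs β=8 → FL=S FR=W RL=S RR=W
t=33: phase=(15,3,15,3) vs β=8 → FL=W FR=S RL=W RR=S
t=37: phase=(19,7,19,7) vs β=8 → FL=W FR=S RL=W RR=S


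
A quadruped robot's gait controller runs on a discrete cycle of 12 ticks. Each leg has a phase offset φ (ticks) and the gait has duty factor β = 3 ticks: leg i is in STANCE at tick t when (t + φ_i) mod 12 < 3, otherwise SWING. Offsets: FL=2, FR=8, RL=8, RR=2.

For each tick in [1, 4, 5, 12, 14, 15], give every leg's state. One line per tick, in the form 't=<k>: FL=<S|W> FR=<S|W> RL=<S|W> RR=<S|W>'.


t=1: phase=(3,9,9,3) vs β=3 → FL=W FR=W RL=W RR=W
t=4: phase=(6,0,0,6) vs β=3 → FL=W FR=S RL=S RR=W
t=5: phase=(7,1,1,7) vs β=3 → FL=W FR=S RL=S RR=W
t=12: phase=(2,8,8,2) vs β=3 → FL=S FR=W RL=W RR=S
t=14: phase=(4,10,10,4) vs β=3 → FL=W FR=W RL=W RR=W
t=15: phase=(5,11,11,5) vs β=3 → FL=W FR=W RL=W RR=W

t=1: FL=W FR=W RL=W RR=W
t=4: FL=W FR=S RL=S RR=W
t=5: FL=W FR=S RL=S RR=W
t=12: FL=S FR=W RL=W RR=S
t=14: FL=W FR=W RL=W RR=W
t=15: FL=W FR=W RL=W RR=W


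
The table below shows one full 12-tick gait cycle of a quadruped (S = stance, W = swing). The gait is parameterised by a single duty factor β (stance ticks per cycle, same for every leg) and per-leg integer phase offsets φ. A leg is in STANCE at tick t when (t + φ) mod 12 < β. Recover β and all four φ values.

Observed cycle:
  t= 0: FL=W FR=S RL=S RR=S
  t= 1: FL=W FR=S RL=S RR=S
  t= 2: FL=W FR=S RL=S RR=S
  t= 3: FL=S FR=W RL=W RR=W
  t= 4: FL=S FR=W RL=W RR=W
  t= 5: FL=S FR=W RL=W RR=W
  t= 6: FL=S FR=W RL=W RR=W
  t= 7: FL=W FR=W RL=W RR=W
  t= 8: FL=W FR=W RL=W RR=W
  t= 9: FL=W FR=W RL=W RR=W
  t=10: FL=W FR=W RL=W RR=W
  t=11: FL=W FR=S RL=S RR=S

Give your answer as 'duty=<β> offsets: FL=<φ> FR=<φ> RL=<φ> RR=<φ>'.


duty=4 offsets: FL=9 FR=1 RL=1 RR=1

duty β = stance ticks per leg = 4
FL: stance ticks = 4; W→S at t=3 → φ=9
FR: stance ticks = 4; W→S at t=11 → φ=1
RL: stance ticks = 4; W→S at t=11 → φ=1
RR: stance ticks = 4; W→S at t=11 → φ=1


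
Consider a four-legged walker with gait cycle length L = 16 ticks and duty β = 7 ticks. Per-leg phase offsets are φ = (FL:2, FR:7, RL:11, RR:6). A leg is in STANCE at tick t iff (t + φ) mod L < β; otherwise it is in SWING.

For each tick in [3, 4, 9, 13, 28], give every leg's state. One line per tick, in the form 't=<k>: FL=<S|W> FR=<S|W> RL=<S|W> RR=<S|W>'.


t=3: phase=(5,10,14,9) vs β=7 → FL=S FR=W RL=W RR=W
t=4: phase=(6,11,15,10) vs β=7 → FL=S FR=W RL=W RR=W
t=9: phase=(11,0,4,15) vs β=7 → FL=W FR=S RL=S RR=W
t=13: phase=(15,4,8,3) vs β=7 → FL=W FR=S RL=W RR=S
t=28: phase=(14,3,7,2) vs β=7 → FL=W FR=S RL=W RR=S

t=3: FL=S FR=W RL=W RR=W
t=4: FL=S FR=W RL=W RR=W
t=9: FL=W FR=S RL=S RR=W
t=13: FL=W FR=S RL=W RR=S
t=28: FL=W FR=S RL=W RR=S


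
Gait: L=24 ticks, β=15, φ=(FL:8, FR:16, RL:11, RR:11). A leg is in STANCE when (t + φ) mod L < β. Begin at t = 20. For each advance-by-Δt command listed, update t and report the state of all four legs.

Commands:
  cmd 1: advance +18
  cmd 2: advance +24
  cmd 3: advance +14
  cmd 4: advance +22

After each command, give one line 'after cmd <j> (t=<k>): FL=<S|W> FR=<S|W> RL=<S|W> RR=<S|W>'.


start t=20: FL=S FR=S RL=S RR=S
cmd 1: advance +18 → t=38, phase=(22,6,1,1) → FL=W FR=S RL=S RR=S
cmd 2: advance +24 → t=62, phase=(22,6,1,1) → FL=W FR=S RL=S RR=S
cmd 3: advance +14 → t=76, phase=(12,20,15,15) → FL=S FR=W RL=W RR=W
cmd 4: advance +22 → t=98, phase=(10,18,13,13) → FL=S FR=W RL=S RR=S

after cmd 1 (t=38): FL=W FR=S RL=S RR=S
after cmd 2 (t=62): FL=W FR=S RL=S RR=S
after cmd 3 (t=76): FL=S FR=W RL=W RR=W
after cmd 4 (t=98): FL=S FR=W RL=S RR=S


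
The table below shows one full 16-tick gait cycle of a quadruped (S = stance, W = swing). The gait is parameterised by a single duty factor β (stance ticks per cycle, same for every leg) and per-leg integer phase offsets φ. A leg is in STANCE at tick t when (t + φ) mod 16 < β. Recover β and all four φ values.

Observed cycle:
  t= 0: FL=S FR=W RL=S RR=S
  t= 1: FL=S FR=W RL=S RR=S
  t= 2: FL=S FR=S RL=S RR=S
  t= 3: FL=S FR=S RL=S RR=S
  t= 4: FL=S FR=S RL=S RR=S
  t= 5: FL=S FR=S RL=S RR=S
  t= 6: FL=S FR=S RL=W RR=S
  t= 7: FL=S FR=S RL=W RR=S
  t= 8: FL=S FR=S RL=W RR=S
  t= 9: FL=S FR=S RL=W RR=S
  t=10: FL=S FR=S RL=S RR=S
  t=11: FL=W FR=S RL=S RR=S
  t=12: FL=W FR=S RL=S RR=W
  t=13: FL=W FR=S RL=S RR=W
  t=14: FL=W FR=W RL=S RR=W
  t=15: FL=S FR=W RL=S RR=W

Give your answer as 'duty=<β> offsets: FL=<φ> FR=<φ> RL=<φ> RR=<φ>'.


duty β = stance ticks per leg = 12
FL: stance ticks = 12; W→S at t=15 → φ=1
FR: stance ticks = 12; W→S at t=2 → φ=14
RL: stance ticks = 12; W→S at t=10 → φ=6
RR: stance ticks = 12; W→S at t=0 → φ=0

duty=12 offsets: FL=1 FR=14 RL=6 RR=0


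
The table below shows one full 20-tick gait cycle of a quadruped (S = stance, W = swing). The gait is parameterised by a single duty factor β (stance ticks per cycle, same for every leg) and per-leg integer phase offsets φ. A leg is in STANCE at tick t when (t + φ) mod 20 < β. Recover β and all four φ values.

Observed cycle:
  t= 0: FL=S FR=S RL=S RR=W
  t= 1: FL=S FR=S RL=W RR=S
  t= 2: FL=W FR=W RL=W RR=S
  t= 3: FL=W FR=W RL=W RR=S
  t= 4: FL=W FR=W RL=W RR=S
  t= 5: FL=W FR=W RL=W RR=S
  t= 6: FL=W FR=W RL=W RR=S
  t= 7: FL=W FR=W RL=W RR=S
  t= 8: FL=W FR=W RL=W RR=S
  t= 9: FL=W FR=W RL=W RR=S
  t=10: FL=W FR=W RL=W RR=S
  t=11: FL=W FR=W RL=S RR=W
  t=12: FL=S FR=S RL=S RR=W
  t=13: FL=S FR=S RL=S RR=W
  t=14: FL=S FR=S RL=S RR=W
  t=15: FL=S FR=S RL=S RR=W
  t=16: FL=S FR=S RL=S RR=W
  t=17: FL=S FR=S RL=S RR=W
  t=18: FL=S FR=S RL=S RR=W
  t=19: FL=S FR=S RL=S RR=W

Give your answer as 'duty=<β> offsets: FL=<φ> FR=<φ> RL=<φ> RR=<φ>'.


duty β = stance ticks per leg = 10
FL: stance ticks = 10; W→S at t=12 → φ=8
FR: stance ticks = 10; W→S at t=12 → φ=8
RL: stance ticks = 10; W→S at t=11 → φ=9
RR: stance ticks = 10; W→S at t=1 → φ=19

duty=10 offsets: FL=8 FR=8 RL=9 RR=19


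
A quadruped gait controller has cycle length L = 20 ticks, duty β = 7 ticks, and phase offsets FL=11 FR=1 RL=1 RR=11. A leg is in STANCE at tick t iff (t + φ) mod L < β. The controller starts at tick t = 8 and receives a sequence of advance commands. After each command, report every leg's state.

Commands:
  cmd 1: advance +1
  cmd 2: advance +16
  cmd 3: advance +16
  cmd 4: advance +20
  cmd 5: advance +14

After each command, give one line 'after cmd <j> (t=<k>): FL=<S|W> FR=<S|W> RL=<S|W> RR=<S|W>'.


start t=8: FL=W FR=W RL=W RR=W
cmd 1: advance +1 → t=9, phase=(0,10,10,0) → FL=S FR=W RL=W RR=S
cmd 2: advance +16 → t=25, phase=(16,6,6,16) → FL=W FR=S RL=S RR=W
cmd 3: advance +16 → t=41, phase=(12,2,2,12) → FL=W FR=S RL=S RR=W
cmd 4: advance +20 → t=61, phase=(12,2,2,12) → FL=W FR=S RL=S RR=W
cmd 5: advance +14 → t=75, phase=(6,16,16,6) → FL=S FR=W RL=W RR=S

after cmd 1 (t=9): FL=S FR=W RL=W RR=S
after cmd 2 (t=25): FL=W FR=S RL=S RR=W
after cmd 3 (t=41): FL=W FR=S RL=S RR=W
after cmd 4 (t=61): FL=W FR=S RL=S RR=W
after cmd 5 (t=75): FL=S FR=W RL=W RR=S


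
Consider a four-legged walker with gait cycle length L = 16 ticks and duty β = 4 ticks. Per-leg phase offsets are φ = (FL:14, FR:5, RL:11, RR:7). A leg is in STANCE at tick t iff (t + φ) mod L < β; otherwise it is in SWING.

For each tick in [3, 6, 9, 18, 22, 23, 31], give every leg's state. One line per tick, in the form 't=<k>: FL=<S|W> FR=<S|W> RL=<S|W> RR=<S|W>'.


t=3: FL=S FR=W RL=W RR=W
t=6: FL=W FR=W RL=S RR=W
t=9: FL=W FR=W RL=W RR=S
t=18: FL=S FR=W RL=W RR=W
t=22: FL=W FR=W RL=S RR=W
t=23: FL=W FR=W RL=S RR=W
t=31: FL=W FR=W RL=W RR=W

t=3: phase=(1,8,14,10) vs β=4 → FL=S FR=W RL=W RR=W
t=6: phase=(4,11,1,13) vs β=4 → FL=W FR=W RL=S RR=W
t=9: phase=(7,14,4,0) vs β=4 → FL=W FR=W RL=W RR=S
t=18: phase=(0,7,13,9) vs β=4 → FL=S FR=W RL=W RR=W
t=22: phase=(4,11,1,13) vs β=4 → FL=W FR=W RL=S RR=W
t=23: phase=(5,12,2,14) vs β=4 → FL=W FR=W RL=S RR=W
t=31: phase=(13,4,10,6) vs β=4 → FL=W FR=W RL=W RR=W


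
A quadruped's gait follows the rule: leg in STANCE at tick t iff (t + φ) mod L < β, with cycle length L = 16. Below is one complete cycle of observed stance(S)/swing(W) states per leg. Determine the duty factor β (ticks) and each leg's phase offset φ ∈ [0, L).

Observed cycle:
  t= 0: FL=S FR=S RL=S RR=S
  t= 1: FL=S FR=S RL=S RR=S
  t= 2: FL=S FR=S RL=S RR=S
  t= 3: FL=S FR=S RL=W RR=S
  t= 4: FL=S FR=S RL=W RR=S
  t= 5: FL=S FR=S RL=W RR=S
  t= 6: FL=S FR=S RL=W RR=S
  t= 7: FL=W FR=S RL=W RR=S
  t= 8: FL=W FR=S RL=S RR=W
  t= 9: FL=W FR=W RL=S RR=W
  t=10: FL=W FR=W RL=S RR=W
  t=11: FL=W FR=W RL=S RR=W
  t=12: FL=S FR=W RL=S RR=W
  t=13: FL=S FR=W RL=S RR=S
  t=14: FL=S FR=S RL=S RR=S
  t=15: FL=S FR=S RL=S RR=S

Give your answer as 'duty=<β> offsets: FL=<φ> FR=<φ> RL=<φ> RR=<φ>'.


duty β = stance ticks per leg = 11
FL: stance ticks = 11; W→S at t=12 → φ=4
FR: stance ticks = 11; W→S at t=14 → φ=2
RL: stance ticks = 11; W→S at t=8 → φ=8
RR: stance ticks = 11; W→S at t=13 → φ=3

duty=11 offsets: FL=4 FR=2 RL=8 RR=3


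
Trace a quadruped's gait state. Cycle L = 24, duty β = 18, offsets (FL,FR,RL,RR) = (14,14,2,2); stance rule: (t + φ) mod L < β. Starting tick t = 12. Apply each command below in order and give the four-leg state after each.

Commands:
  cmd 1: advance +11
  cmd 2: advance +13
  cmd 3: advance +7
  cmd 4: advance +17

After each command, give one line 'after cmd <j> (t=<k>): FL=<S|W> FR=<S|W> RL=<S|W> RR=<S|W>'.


after cmd 1 (t=23): FL=S FR=S RL=S RR=S
after cmd 2 (t=36): FL=S FR=S RL=S RR=S
after cmd 3 (t=43): FL=S FR=S RL=W RR=W
after cmd 4 (t=60): FL=S FR=S RL=S RR=S

start t=12: FL=S FR=S RL=S RR=S
cmd 1: advance +11 → t=23, phase=(13,13,1,1) → FL=S FR=S RL=S RR=S
cmd 2: advance +13 → t=36, phase=(2,2,14,14) → FL=S FR=S RL=S RR=S
cmd 3: advance +7 → t=43, phase=(9,9,21,21) → FL=S FR=S RL=W RR=W
cmd 4: advance +17 → t=60, phase=(2,2,14,14) → FL=S FR=S RL=S RR=S


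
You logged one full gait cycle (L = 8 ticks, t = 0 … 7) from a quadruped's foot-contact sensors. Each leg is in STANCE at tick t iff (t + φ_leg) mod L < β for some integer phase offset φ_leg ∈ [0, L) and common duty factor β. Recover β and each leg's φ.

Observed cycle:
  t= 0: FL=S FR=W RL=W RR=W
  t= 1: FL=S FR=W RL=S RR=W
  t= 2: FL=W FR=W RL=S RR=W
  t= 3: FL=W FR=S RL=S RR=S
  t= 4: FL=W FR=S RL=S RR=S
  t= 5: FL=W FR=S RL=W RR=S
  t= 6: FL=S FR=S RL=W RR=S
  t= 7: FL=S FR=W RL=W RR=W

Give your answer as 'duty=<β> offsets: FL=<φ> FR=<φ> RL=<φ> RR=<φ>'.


duty β = stance ticks per leg = 4
FL: stance ticks = 4; W→S at t=6 → φ=2
FR: stance ticks = 4; W→S at t=3 → φ=5
RL: stance ticks = 4; W→S at t=1 → φ=7
RR: stance ticks = 4; W→S at t=3 → φ=5

duty=4 offsets: FL=2 FR=5 RL=7 RR=5


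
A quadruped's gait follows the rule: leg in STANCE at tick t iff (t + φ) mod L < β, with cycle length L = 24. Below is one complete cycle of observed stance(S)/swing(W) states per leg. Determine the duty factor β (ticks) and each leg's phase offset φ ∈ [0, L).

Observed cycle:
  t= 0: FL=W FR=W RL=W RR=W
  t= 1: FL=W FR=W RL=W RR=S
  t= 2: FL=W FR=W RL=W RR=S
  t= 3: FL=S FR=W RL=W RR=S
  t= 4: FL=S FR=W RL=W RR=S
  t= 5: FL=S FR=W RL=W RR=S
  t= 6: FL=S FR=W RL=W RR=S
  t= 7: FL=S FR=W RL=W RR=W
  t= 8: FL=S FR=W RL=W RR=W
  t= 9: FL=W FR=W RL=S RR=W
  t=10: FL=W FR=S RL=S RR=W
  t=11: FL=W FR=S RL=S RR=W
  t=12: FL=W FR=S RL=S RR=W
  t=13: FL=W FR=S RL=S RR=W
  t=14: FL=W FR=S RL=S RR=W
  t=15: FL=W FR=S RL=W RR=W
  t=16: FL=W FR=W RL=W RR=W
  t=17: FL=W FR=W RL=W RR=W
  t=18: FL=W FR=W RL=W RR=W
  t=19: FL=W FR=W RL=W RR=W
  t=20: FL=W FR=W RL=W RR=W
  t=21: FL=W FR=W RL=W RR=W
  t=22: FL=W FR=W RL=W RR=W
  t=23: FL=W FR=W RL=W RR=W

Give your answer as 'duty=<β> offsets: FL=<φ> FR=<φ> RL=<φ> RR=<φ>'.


duty β = stance ticks per leg = 6
FL: stance ticks = 6; W→S at t=3 → φ=21
FR: stance ticks = 6; W→S at t=10 → φ=14
RL: stance ticks = 6; W→S at t=9 → φ=15
RR: stance ticks = 6; W→S at t=1 → φ=23

duty=6 offsets: FL=21 FR=14 RL=15 RR=23


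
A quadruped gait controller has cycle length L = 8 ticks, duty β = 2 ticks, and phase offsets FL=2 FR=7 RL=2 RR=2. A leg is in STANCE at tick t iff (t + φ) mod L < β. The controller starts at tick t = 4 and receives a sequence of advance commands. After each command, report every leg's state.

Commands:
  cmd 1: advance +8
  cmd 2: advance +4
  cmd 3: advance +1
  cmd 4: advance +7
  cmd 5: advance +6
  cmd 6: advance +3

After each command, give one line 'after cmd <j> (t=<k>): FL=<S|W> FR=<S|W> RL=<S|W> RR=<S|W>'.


start t=4: FL=W FR=W RL=W RR=W
cmd 1: advance +8 → t=12, phase=(6,3,6,6) → FL=W FR=W RL=W RR=W
cmd 2: advance +4 → t=16, phase=(2,7,2,2) → FL=W FR=W RL=W RR=W
cmd 3: advance +1 → t=17, phase=(3,0,3,3) → FL=W FR=S RL=W RR=W
cmd 4: advance +7 → t=24, phase=(2,7,2,2) → FL=W FR=W RL=W RR=W
cmd 5: advance +6 → t=30, phase=(0,5,0,0) → FL=S FR=W RL=S RR=S
cmd 6: advance +3 → t=33, phase=(3,0,3,3) → FL=W FR=S RL=W RR=W

after cmd 1 (t=12): FL=W FR=W RL=W RR=W
after cmd 2 (t=16): FL=W FR=W RL=W RR=W
after cmd 3 (t=17): FL=W FR=S RL=W RR=W
after cmd 4 (t=24): FL=W FR=W RL=W RR=W
after cmd 5 (t=30): FL=S FR=W RL=S RR=S
after cmd 6 (t=33): FL=W FR=S RL=W RR=W


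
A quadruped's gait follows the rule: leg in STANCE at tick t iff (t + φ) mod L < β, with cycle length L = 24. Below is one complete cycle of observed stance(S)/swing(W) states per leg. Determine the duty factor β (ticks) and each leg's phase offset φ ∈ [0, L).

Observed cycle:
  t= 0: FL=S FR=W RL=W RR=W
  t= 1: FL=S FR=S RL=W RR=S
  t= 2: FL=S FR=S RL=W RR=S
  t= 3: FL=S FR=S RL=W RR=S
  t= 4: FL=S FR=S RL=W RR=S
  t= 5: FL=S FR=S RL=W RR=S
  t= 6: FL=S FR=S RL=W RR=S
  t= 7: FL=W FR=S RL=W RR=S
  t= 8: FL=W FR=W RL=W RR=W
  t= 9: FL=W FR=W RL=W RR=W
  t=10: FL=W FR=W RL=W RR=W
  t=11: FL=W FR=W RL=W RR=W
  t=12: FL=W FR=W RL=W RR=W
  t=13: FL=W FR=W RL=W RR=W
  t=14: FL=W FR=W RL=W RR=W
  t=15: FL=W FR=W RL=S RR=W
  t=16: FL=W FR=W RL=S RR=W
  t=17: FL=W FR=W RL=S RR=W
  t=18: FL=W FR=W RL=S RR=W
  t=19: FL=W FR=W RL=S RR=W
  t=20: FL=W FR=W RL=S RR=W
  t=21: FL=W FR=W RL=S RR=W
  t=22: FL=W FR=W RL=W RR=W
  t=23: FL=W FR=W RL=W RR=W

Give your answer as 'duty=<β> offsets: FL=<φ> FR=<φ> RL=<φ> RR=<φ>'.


duty β = stance ticks per leg = 7
FL: stance ticks = 7; W→S at t=0 → φ=0
FR: stance ticks = 7; W→S at t=1 → φ=23
RL: stance ticks = 7; W→S at t=15 → φ=9
RR: stance ticks = 7; W→S at t=1 → φ=23

duty=7 offsets: FL=0 FR=23 RL=9 RR=23


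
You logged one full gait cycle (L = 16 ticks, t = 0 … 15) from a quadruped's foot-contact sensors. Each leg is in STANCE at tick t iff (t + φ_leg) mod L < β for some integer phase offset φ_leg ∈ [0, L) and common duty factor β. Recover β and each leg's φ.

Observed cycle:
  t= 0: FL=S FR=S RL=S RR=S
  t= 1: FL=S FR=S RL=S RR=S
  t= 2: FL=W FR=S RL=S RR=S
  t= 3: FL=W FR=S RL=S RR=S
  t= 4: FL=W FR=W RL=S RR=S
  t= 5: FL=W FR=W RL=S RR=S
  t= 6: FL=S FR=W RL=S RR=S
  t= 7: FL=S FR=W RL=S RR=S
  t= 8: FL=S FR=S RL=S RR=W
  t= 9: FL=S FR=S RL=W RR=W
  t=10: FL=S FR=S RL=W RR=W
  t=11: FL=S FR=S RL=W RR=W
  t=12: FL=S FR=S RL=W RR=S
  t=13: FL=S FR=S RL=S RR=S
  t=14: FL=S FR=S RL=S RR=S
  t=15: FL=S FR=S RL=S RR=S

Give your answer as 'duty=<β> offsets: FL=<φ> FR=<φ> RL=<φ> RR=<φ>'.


duty=12 offsets: FL=10 FR=8 RL=3 RR=4

duty β = stance ticks per leg = 12
FL: stance ticks = 12; W→S at t=6 → φ=10
FR: stance ticks = 12; W→S at t=8 → φ=8
RL: stance ticks = 12; W→S at t=13 → φ=3
RR: stance ticks = 12; W→S at t=12 → φ=4


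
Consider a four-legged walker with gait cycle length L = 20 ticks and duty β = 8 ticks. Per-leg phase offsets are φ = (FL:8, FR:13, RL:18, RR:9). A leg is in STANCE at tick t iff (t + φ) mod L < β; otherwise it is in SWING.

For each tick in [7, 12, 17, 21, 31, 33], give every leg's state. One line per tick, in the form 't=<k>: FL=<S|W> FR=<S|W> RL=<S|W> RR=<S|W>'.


t=7: phase=(15,0,5,16) vs β=8 → FL=W FR=S RL=S RR=W
t=12: phase=(0,5,10,1) vs β=8 → FL=S FR=S RL=W RR=S
t=17: phase=(5,10,15,6) vs β=8 → FL=S FR=W RL=W RR=S
t=21: phase=(9,14,19,10) vs β=8 → FL=W FR=W RL=W RR=W
t=31: phase=(19,4,9,0) vs β=8 → FL=W FR=S RL=W RR=S
t=33: phase=(1,6,11,2) vs β=8 → FL=S FR=S RL=W RR=S

t=7: FL=W FR=S RL=S RR=W
t=12: FL=S FR=S RL=W RR=S
t=17: FL=S FR=W RL=W RR=S
t=21: FL=W FR=W RL=W RR=W
t=31: FL=W FR=S RL=W RR=S
t=33: FL=S FR=S RL=W RR=S


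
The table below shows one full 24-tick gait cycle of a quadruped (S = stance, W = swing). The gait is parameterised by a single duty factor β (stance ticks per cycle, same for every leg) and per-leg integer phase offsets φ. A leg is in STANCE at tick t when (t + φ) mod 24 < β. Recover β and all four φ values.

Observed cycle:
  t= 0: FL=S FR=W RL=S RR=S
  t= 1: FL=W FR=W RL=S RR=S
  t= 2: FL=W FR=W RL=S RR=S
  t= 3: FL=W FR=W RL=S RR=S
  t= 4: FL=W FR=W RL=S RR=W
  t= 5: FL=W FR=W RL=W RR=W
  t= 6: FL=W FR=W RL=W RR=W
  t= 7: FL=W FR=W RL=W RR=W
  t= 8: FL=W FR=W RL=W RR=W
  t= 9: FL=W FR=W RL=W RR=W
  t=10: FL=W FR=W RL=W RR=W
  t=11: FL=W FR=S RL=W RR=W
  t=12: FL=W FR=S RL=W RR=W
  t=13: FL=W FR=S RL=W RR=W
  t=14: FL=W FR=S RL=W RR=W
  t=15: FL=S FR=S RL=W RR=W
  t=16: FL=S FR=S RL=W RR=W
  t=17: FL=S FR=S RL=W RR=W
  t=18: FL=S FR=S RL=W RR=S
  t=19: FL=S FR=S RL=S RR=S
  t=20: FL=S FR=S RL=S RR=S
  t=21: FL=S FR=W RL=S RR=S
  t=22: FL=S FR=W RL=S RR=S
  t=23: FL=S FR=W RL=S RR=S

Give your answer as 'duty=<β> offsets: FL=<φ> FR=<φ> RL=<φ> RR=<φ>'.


duty β = stance ticks per leg = 10
FL: stance ticks = 10; W→S at t=15 → φ=9
FR: stance ticks = 10; W→S at t=11 → φ=13
RL: stance ticks = 10; W→S at t=19 → φ=5
RR: stance ticks = 10; W→S at t=18 → φ=6

duty=10 offsets: FL=9 FR=13 RL=5 RR=6


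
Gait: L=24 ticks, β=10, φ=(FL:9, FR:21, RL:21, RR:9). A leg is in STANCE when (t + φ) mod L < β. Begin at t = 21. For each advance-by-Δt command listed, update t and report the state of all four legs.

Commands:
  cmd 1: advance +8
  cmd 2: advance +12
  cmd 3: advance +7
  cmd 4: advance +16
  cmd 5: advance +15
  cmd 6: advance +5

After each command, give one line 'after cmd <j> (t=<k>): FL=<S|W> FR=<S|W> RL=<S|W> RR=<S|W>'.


start t=21: FL=S FR=W RL=W RR=S
cmd 1: advance +8 → t=29, phase=(14,2,2,14) → FL=W FR=S RL=S RR=W
cmd 2: advance +12 → t=41, phase=(2,14,14,2) → FL=S FR=W RL=W RR=S
cmd 3: advance +7 → t=48, phase=(9,21,21,9) → FL=S FR=W RL=W RR=S
cmd 4: advance +16 → t=64, phase=(1,13,13,1) → FL=S FR=W RL=W RR=S
cmd 5: advance +15 → t=79, phase=(16,4,4,16) → FL=W FR=S RL=S RR=W
cmd 6: advance +5 → t=84, phase=(21,9,9,21) → FL=W FR=S RL=S RR=W

after cmd 1 (t=29): FL=W FR=S RL=S RR=W
after cmd 2 (t=41): FL=S FR=W RL=W RR=S
after cmd 3 (t=48): FL=S FR=W RL=W RR=S
after cmd 4 (t=64): FL=S FR=W RL=W RR=S
after cmd 5 (t=79): FL=W FR=S RL=S RR=W
after cmd 6 (t=84): FL=W FR=S RL=S RR=W


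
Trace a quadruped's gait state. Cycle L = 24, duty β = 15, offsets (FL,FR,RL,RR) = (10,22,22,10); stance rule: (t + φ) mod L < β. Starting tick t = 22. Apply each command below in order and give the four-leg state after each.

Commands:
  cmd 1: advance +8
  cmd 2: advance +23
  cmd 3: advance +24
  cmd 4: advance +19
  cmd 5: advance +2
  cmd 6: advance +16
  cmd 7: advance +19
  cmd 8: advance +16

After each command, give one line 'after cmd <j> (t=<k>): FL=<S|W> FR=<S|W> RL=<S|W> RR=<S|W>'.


start t=22: FL=S FR=W RL=W RR=S
cmd 1: advance +8 → t=30, phase=(16,4,4,16) → FL=W FR=S RL=S RR=W
cmd 2: advance +23 → t=53, phase=(15,3,3,15) → FL=W FR=S RL=S RR=W
cmd 3: advance +24 → t=77, phase=(15,3,3,15) → FL=W FR=S RL=S RR=W
cmd 4: advance +19 → t=96, phase=(10,22,22,10) → FL=S FR=W RL=W RR=S
cmd 5: advance +2 → t=98, phase=(12,0,0,12) → FL=S FR=S RL=S RR=S
cmd 6: advance +16 → t=114, phase=(4,16,16,4) → FL=S FR=W RL=W RR=S
cmd 7: advance +19 → t=133, phase=(23,11,11,23) → FL=W FR=S RL=S RR=W
cmd 8: advance +16 → t=149, phase=(15,3,3,15) → FL=W FR=S RL=S RR=W

after cmd 1 (t=30): FL=W FR=S RL=S RR=W
after cmd 2 (t=53): FL=W FR=S RL=S RR=W
after cmd 3 (t=77): FL=W FR=S RL=S RR=W
after cmd 4 (t=96): FL=S FR=W RL=W RR=S
after cmd 5 (t=98): FL=S FR=S RL=S RR=S
after cmd 6 (t=114): FL=S FR=W RL=W RR=S
after cmd 7 (t=133): FL=W FR=S RL=S RR=W
after cmd 8 (t=149): FL=W FR=S RL=S RR=W


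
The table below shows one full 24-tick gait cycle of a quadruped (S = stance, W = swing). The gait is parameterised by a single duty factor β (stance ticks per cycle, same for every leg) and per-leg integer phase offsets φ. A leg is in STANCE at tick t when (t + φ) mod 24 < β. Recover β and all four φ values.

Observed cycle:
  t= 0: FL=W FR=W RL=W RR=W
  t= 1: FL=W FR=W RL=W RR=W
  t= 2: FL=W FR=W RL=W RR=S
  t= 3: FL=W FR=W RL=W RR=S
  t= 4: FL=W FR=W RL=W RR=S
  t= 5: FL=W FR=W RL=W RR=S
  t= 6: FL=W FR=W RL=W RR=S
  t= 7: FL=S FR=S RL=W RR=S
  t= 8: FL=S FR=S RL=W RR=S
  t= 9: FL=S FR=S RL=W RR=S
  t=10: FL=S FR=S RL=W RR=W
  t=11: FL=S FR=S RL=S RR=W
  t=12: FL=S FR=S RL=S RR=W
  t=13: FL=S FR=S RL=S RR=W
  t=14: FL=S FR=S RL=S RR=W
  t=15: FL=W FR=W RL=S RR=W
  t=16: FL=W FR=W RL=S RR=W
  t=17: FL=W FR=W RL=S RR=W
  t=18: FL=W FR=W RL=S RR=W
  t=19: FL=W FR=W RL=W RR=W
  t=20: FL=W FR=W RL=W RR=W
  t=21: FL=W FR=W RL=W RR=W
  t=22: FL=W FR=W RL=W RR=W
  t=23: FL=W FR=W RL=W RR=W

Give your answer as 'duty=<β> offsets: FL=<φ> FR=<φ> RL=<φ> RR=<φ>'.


duty β = stance ticks per leg = 8
FL: stance ticks = 8; W→S at t=7 → φ=17
FR: stance ticks = 8; W→S at t=7 → φ=17
RL: stance ticks = 8; W→S at t=11 → φ=13
RR: stance ticks = 8; W→S at t=2 → φ=22

duty=8 offsets: FL=17 FR=17 RL=13 RR=22


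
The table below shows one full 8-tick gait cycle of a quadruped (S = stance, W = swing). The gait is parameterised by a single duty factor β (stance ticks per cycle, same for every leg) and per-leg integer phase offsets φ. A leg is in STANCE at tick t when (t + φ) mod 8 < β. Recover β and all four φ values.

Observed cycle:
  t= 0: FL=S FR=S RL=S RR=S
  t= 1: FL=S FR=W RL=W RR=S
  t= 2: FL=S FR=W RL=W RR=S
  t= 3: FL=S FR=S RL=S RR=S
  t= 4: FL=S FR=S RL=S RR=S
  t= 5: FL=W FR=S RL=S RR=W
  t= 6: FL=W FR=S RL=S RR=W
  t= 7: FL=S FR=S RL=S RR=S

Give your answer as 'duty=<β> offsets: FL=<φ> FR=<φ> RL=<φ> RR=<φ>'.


duty β = stance ticks per leg = 6
FL: stance ticks = 6; W→S at t=7 → φ=1
FR: stance ticks = 6; W→S at t=3 → φ=5
RL: stance ticks = 6; W→S at t=3 → φ=5
RR: stance ticks = 6; W→S at t=7 → φ=1

duty=6 offsets: FL=1 FR=5 RL=5 RR=1
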